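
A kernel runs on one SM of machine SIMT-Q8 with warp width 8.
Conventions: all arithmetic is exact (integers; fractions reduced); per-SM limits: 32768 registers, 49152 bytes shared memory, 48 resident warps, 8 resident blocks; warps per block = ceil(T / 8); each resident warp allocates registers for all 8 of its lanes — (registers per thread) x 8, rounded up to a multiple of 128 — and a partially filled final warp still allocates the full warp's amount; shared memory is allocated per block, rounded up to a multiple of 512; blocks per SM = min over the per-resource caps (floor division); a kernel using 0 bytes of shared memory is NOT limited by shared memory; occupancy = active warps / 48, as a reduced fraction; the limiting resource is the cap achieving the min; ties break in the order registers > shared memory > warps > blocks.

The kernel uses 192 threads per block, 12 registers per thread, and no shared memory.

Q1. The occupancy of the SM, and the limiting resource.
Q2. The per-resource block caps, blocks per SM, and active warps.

Answer: occupancy 1, limited by warps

registers: 10 blocks
shared memory: no limit (kernel uses none)
warps: 2 blocks
blocks: 8 blocks

Answer: 2 blocks, 48 active warps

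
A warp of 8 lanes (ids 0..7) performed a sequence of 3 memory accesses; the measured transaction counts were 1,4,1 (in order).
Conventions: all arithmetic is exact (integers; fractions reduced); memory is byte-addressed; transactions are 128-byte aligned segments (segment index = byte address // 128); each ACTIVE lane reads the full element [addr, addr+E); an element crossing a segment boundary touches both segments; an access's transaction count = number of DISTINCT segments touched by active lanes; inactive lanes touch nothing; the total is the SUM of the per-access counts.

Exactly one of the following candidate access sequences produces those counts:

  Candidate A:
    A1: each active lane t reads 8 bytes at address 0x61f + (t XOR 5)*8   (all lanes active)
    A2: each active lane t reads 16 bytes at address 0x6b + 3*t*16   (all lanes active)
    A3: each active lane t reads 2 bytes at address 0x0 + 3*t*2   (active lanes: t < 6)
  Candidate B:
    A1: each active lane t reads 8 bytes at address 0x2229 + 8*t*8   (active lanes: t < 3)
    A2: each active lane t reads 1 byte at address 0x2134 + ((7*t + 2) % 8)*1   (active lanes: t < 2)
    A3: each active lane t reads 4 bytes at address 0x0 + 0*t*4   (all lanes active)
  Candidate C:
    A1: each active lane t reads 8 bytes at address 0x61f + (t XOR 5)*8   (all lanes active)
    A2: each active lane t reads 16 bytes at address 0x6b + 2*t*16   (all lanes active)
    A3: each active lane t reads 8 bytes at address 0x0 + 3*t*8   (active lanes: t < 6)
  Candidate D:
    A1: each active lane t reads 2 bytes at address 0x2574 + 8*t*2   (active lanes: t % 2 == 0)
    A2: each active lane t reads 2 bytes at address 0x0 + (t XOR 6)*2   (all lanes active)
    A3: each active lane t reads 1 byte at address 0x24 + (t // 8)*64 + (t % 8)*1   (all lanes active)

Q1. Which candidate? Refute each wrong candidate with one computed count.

B: A1 gives 2 transactions, not 1
C: A2 gives 3 transactions, not 4
D: A1 gives 2 transactions, not 1
A: all counts match (1,4,1)

Answer: A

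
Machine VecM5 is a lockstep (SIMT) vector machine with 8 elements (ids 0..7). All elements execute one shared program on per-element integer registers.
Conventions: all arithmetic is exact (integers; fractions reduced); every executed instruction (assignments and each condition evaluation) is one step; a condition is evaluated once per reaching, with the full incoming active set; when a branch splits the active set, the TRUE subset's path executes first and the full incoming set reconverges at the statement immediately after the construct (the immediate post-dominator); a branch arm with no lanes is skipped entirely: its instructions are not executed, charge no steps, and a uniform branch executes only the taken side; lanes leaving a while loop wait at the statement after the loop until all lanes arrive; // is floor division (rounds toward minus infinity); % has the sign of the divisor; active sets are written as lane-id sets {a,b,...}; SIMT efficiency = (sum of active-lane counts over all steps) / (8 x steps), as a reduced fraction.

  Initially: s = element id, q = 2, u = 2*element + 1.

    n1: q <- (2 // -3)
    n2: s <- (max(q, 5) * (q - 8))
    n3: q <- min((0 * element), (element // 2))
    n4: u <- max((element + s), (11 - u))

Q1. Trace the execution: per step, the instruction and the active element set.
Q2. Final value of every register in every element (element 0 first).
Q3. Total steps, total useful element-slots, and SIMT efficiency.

step 0: q <- (2 // -3)               {0,1,2,3,4,5,6,7}
step 1: s <- (max(q, 5) * (q - 8))   {0,1,2,3,4,5,6,7}
step 2: q <- min((0 * element), (element // 2)) {0,1,2,3,4,5,6,7}
step 3: u <- max((element + s), (11 - u)) {0,1,2,3,4,5,6,7}

Answer: 4 steps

s: -45,-45,-45,-45,-45,-45,-45,-45
q: 0,0,0,0,0,0,0,0
u: 10,8,6,4,2,0,-2,-4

steps = 4; useful = 32; efficiency = 32/32 = 1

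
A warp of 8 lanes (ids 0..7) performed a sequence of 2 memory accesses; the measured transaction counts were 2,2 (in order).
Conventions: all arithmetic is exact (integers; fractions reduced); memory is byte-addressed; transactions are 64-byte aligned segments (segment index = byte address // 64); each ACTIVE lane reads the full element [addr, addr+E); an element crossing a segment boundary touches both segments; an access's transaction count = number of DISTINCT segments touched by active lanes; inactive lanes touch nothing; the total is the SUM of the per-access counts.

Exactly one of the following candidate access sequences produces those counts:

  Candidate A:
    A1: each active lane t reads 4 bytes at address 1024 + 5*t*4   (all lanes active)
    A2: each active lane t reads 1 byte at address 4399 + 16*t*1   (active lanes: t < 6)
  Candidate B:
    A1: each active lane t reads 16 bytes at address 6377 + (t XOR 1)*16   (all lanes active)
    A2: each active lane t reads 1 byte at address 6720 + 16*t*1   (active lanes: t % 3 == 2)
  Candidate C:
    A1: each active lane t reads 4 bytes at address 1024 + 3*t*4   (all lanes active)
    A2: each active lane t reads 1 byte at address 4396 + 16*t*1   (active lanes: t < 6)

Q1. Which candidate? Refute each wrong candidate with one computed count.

A: A1 gives 3 transactions, not 2
B: A1 gives 3 transactions, not 2
C: all counts match (2,2)

Answer: C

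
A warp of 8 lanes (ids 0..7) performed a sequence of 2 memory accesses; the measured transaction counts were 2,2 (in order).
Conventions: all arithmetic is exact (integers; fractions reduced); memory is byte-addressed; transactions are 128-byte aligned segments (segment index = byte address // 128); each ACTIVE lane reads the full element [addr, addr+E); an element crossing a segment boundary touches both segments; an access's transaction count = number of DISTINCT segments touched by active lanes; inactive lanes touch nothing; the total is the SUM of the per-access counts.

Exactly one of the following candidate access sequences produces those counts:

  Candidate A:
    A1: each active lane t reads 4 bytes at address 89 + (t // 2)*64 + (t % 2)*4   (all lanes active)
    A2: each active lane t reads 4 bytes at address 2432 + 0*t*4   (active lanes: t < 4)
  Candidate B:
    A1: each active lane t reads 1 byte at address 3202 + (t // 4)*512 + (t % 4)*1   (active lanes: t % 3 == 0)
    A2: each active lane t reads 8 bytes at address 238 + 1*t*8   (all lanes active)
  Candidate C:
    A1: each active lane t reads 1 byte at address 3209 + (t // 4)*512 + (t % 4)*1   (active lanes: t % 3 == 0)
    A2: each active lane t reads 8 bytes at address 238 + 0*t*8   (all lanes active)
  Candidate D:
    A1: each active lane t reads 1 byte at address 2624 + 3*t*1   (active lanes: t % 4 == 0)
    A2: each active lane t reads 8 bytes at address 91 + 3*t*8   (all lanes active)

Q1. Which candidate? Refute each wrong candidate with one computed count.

A: A1 gives 3 transactions, not 2
C: A2 gives 1 transaction, not 2
D: A1 gives 1 transaction, not 2
B: all counts match (2,2)

Answer: B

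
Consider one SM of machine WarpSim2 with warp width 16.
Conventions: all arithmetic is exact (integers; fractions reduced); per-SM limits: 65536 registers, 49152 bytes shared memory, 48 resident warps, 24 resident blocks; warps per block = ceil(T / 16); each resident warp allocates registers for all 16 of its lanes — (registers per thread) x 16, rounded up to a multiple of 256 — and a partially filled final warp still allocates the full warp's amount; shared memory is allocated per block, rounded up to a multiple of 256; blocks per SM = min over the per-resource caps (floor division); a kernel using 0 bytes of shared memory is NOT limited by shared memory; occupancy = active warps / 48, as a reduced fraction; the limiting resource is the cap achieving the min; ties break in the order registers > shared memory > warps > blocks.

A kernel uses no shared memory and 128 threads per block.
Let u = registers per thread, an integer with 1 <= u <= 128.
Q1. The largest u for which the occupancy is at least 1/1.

Answer: u = 80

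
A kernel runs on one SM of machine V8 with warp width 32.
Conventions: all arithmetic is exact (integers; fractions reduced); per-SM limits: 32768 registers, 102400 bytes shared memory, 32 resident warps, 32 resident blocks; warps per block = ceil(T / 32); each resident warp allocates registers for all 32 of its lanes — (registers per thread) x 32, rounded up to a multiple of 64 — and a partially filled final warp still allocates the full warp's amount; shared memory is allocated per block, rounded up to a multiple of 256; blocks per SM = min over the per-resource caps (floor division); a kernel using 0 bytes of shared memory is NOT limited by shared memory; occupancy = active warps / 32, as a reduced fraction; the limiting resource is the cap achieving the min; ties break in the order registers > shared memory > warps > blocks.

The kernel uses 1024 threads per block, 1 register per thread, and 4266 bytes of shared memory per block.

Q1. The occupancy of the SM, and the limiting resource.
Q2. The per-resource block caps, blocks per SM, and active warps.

Answer: occupancy 1, limited by warps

registers: 16 blocks
shared memory: 23 blocks
warps: 1 block
blocks: 32 blocks

Answer: 1 block, 32 active warps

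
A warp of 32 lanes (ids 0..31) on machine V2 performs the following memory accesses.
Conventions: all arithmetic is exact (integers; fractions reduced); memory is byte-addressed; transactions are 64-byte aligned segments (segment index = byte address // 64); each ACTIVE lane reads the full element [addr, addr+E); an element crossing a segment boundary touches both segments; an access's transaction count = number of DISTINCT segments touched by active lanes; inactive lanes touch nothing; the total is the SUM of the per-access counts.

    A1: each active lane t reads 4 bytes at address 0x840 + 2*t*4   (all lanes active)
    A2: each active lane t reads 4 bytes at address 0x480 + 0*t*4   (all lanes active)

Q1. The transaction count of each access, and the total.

A1: 4 transactions
A2: 1 transaction

Answer: 4,1; total 5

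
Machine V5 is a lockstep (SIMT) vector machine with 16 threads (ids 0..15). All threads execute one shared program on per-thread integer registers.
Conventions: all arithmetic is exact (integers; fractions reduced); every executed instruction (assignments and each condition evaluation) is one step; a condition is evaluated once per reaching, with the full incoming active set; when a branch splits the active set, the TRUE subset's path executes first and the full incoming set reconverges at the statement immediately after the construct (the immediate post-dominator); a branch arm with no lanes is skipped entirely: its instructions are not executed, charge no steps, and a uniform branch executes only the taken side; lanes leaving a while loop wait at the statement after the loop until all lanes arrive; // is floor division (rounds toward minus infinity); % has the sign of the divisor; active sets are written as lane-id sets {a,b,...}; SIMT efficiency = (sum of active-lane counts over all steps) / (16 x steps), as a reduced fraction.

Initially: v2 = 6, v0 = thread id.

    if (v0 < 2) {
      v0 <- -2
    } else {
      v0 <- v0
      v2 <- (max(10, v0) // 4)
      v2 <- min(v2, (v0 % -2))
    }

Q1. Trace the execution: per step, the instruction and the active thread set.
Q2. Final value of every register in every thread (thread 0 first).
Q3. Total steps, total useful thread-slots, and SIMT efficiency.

step 0: eval (v0 < 2)                {0,1,2,3,4,5,6,7,8,9,10,11,12,13,14,15}
step 1: v0 <- -2                     {0,1}
step 2: v0 <- v0                     {2,3,4,5,6,7,8,9,10,11,12,13,14,15}
step 3: v2 <- (max(10, v0) // 4)     {2,3,4,5,6,7,8,9,10,11,12,13,14,15}
step 4: v2 <- min(v2, (v0 % -2))     {2,3,4,5,6,7,8,9,10,11,12,13,14,15}

Answer: 5 steps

v2: 6,6,0,-1,0,-1,0,-1,0,-1,0,-1,0,-1,0,-1
v0: -2,-2,2,3,4,5,6,7,8,9,10,11,12,13,14,15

steps = 5; useful = 60; efficiency = 60/80 = 3/4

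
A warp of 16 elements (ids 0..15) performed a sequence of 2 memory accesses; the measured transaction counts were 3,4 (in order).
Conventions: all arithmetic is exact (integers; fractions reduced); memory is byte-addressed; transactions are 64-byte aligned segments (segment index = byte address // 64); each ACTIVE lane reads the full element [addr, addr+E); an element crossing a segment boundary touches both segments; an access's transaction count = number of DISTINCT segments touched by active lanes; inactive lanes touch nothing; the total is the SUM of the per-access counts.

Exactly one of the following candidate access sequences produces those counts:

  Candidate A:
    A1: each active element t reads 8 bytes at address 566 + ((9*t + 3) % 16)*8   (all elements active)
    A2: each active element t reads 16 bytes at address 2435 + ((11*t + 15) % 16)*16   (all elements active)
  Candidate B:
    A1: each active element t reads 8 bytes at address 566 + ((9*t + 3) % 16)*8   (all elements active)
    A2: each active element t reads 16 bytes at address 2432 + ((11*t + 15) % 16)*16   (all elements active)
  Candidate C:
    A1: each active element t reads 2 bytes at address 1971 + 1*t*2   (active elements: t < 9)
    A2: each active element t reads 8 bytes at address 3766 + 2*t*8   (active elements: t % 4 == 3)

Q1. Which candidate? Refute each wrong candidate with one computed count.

A: A2 gives 5 transactions, not 4
C: A1 gives 2 transactions, not 3
B: all counts match (3,4)

Answer: B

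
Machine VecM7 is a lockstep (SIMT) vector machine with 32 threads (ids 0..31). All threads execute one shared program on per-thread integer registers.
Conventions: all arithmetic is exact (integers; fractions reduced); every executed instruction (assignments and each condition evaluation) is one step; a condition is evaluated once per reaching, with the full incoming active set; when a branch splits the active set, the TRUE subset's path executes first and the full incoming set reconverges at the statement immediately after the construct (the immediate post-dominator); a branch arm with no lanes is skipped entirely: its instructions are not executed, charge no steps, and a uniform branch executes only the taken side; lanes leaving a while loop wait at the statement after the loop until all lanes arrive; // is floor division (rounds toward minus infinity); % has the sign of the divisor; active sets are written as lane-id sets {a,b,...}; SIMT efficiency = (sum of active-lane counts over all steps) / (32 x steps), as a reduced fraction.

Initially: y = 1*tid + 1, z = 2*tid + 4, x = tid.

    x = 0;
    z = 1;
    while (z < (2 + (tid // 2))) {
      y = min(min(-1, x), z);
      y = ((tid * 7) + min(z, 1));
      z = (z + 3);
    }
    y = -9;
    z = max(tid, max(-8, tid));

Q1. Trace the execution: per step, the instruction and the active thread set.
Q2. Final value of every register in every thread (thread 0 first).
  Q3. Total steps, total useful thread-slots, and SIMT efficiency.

step 0: x <- 0                       {0,1,2,3,4,5,6,7,8,9,10,11,12,13,14,15,16,17,18,19,20,21,22,23,24,25,26,27,28,29,30,31}
step 1: z <- 1                       {0,1,2,3,4,5,6,7,8,9,10,11,12,13,14,15,16,17,18,19,20,21,22,23,24,25,26,27,28,29,30,31}
step 2: eval (z < (2 + (tid // 2)))  {0,1,2,3,4,5,6,7,8,9,10,11,12,13,14,15,16,17,18,19,20,21,22,23,24,25,26,27,28,29,30,31}
step 3: y <- min(min(-1, x), z)      {0,1,2,3,4,5,6,7,8,9,10,11,12,13,14,15,16,17,18,19,20,21,22,23,24,25,26,27,28,29,30,31}
step 4: y <- ((tid * 7) + min(z, 1)) {0,1,2,3,4,5,6,7,8,9,10,11,12,13,14,15,16,17,18,19,20,21,22,23,24,25,26,27,28,29,30,31}
step 5: z <- (z + 3)                 {0,1,2,3,4,5,6,7,8,9,10,11,12,13,14,15,16,17,18,19,20,21,22,23,24,25,26,27,28,29,30,31}
step 6: eval (z < (2 + (tid // 2)))  {0,1,2,3,4,5,6,7,8,9,10,11,12,13,14,15,16,17,18,19,20,21,22,23,24,25,26,27,28,29,30,31}
step 7: y <- min(min(-1, x), z)      {6,7,8,9,10,11,12,13,14,15,16,17,18,19,20,21,22,23,24,25,26,27,28,29,30,31}
step 8: y <- ((tid * 7) + min(z, 1)) {6,7,8,9,10,11,12,13,14,15,16,17,18,19,20,21,22,23,24,25,26,27,28,29,30,31}
step 9: z <- (z + 3)                 {6,7,8,9,10,11,12,13,14,15,16,17,18,19,20,21,22,23,24,25,26,27,28,29,30,31}
step 10: eval (z < (2 + (tid // 2)))  {6,7,8,9,10,11,12,13,14,15,16,17,18,19,20,21,22,23,24,25,26,27,28,29,30,31}
step 11: y <- min(min(-1, x), z)      {12,13,14,15,16,17,18,19,20,21,22,23,24,25,26,27,28,29,30,31}
step 12: y <- ((tid * 7) + min(z, 1)) {12,13,14,15,16,17,18,19,20,21,22,23,24,25,26,27,28,29,30,31}
step 13: z <- (z + 3)                 {12,13,14,15,16,17,18,19,20,21,22,23,24,25,26,27,28,29,30,31}
step 14: eval (z < (2 + (tid // 2)))  {12,13,14,15,16,17,18,19,20,21,22,23,24,25,26,27,28,29,30,31}
step 15: y <- min(min(-1, x), z)      {18,19,20,21,22,23,24,25,26,27,28,29,30,31}
step 16: y <- ((tid * 7) + min(z, 1)) {18,19,20,21,22,23,24,25,26,27,28,29,30,31}
step 17: z <- (z + 3)                 {18,19,20,21,22,23,24,25,26,27,28,29,30,31}
step 18: eval (z < (2 + (tid // 2)))  {18,19,20,21,22,23,24,25,26,27,28,29,30,31}
step 19: y <- min(min(-1, x), z)      {24,25,26,27,28,29,30,31}
step 20: y <- ((tid * 7) + min(z, 1)) {24,25,26,27,28,29,30,31}
step 21: z <- (z + 3)                 {24,25,26,27,28,29,30,31}
step 22: eval (z < (2 + (tid // 2)))  {24,25,26,27,28,29,30,31}
step 23: y <- min(min(-1, x), z)      {30,31}
step 24: y <- ((tid * 7) + min(z, 1)) {30,31}
step 25: z <- (z + 3)                 {30,31}
step 26: eval (z < (2 + (tid // 2)))  {30,31}
step 27: y <- -9                      {0,1,2,3,4,5,6,7,8,9,10,11,12,13,14,15,16,17,18,19,20,21,22,23,24,25,26,27,28,29,30,31}
step 28: z <- max(tid, max(-8, tid))  {0,1,2,3,4,5,6,7,8,9,10,11,12,13,14,15,16,17,18,19,20,21,22,23,24,25,26,27,28,29,30,31}

Answer: 29 steps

y: -9,-9,-9,-9,-9,-9,-9,-9,-9,-9,-9,-9,-9,-9,-9,-9,-9,-9,-9,-9,-9,-9,-9,-9,-9,-9,-9,-9,-9,-9,-9,-9
z: 0,1,2,3,4,5,6,7,8,9,10,11,12,13,14,15,16,17,18,19,20,21,22,23,24,25,26,27,28,29,30,31
x: 0,0,0,0,0,0,0,0,0,0,0,0,0,0,0,0,0,0,0,0,0,0,0,0,0,0,0,0,0,0,0,0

steps = 29; useful = 568; efficiency = 568/928 = 71/116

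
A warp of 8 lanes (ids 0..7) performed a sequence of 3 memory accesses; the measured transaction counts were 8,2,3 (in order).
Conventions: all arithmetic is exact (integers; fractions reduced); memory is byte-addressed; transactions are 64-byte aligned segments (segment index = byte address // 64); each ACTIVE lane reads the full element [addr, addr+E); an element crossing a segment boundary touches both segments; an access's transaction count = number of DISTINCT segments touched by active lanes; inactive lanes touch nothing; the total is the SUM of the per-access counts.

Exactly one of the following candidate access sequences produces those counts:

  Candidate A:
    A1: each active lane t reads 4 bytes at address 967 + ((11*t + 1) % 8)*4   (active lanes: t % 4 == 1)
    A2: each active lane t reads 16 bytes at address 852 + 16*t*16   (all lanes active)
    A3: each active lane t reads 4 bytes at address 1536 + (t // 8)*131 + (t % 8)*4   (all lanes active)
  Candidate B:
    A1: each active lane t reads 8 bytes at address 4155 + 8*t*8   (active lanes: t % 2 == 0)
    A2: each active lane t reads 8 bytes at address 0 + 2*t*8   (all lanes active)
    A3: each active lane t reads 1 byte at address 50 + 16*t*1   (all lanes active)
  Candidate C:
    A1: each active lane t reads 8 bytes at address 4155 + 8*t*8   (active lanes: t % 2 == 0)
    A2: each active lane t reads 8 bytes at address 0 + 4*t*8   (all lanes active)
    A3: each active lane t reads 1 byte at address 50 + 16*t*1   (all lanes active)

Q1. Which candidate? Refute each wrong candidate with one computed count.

A: A1 gives 1 transaction, not 8
C: A2 gives 4 transactions, not 2
B: all counts match (8,2,3)

Answer: B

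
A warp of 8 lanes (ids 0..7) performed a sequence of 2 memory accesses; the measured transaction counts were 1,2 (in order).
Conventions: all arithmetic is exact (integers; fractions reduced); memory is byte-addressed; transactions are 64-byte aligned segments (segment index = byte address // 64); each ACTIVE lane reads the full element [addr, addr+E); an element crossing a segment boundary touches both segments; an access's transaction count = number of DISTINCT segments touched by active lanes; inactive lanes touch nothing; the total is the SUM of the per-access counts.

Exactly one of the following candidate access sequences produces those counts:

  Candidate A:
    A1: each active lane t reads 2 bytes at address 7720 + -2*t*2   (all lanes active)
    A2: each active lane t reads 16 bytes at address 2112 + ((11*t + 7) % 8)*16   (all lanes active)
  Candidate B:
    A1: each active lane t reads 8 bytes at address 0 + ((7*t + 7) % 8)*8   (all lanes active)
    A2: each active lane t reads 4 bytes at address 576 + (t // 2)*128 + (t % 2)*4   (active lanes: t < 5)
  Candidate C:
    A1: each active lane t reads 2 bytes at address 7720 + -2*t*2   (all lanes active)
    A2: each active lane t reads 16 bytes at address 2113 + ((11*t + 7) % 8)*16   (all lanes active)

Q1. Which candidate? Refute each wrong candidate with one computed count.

B: A2 gives 3 transactions, not 2
C: A2 gives 3 transactions, not 2
A: all counts match (1,2)

Answer: A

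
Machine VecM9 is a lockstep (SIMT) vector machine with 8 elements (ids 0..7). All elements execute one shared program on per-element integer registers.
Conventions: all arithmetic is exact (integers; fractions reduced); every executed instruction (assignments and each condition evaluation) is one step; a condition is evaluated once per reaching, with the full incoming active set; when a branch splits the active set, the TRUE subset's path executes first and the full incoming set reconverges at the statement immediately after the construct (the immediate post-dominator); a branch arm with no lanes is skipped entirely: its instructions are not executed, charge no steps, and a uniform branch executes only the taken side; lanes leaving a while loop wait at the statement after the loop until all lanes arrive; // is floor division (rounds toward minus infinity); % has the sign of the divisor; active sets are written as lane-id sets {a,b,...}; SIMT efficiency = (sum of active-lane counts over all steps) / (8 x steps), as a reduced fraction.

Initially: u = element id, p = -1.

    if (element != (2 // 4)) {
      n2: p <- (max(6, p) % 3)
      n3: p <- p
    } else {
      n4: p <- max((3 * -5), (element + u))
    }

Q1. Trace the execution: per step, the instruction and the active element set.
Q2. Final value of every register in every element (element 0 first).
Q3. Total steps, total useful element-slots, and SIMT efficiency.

step 0: eval (element != (2 // 4))   {0,1,2,3,4,5,6,7}
step 1: p <- (max(6, p) % 3)         {1,2,3,4,5,6,7}
step 2: p <- p                       {1,2,3,4,5,6,7}
step 3: p <- max((3 * -5), (element + u)) {0}

Answer: 4 steps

u: 0,1,2,3,4,5,6,7
p: 0,0,0,0,0,0,0,0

steps = 4; useful = 23; efficiency = 23/32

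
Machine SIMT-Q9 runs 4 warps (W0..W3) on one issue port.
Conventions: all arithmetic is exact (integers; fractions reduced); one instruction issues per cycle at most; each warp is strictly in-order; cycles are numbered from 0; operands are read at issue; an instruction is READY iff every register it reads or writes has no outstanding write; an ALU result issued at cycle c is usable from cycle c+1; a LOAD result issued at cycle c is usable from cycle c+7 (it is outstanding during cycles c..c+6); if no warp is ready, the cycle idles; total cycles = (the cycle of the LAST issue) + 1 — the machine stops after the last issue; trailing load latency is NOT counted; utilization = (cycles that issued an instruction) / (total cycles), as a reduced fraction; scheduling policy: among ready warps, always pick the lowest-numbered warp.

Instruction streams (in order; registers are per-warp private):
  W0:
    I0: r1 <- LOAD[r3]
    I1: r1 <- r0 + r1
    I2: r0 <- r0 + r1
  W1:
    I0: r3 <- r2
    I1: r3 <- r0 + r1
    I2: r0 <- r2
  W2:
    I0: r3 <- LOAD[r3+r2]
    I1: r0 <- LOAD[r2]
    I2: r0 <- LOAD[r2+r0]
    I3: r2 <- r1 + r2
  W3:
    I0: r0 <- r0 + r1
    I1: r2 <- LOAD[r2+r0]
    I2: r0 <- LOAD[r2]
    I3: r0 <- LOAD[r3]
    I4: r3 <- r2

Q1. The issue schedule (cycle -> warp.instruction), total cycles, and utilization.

cycle 0: W0.I0
cycle 1: W1.I0
cycle 2: W1.I1
cycle 3: W1.I2
cycle 4: W2.I0
cycle 5: W2.I1
cycle 6: W3.I0
cycle 7: W0.I1
cycle 8: W0.I2
cycle 9: W3.I1
cycle 10: idle
cycle 11: idle
cycle 12: W2.I2
cycle 13: W2.I3
cycle 14: idle
cycle 15: idle
cycle 16: W3.I2
cycle 17: idle
cycle 18: idle
cycle 19: idle
cycle 20: idle
cycle 21: idle
cycle 22: idle
cycle 23: W3.I3
cycle 24: W3.I4

Answer: 25 cycles, utilization 3/5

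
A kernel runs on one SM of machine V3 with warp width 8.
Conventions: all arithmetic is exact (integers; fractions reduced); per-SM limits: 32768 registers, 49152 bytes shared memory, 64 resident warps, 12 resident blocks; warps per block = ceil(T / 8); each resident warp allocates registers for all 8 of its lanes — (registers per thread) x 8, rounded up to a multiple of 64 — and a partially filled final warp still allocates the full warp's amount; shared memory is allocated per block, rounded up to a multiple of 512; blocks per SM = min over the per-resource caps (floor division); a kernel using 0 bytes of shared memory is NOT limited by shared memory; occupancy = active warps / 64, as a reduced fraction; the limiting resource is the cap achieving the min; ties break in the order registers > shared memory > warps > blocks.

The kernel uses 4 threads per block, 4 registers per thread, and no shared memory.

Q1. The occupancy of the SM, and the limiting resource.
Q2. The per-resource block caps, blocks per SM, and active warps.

Answer: occupancy 3/16, limited by blocks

registers: 512 blocks
shared memory: no limit (kernel uses none)
warps: 64 blocks
blocks: 12 blocks

Answer: 12 blocks, 12 active warps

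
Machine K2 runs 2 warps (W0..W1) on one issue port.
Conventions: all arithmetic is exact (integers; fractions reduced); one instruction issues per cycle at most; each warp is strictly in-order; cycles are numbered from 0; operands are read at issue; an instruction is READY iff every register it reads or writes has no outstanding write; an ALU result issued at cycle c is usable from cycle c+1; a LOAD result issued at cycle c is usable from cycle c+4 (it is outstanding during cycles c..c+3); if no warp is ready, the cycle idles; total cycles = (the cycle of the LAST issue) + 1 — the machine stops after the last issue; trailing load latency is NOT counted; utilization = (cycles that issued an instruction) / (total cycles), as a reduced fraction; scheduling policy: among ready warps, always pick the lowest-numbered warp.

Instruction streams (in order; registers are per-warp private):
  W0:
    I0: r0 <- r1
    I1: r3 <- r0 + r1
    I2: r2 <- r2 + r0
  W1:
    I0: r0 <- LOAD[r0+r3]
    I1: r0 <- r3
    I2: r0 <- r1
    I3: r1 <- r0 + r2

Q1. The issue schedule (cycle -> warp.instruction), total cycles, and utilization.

cycle 0: W0.I0
cycle 1: W0.I1
cycle 2: W0.I2
cycle 3: W1.I0
cycle 4: idle
cycle 5: idle
cycle 6: idle
cycle 7: W1.I1
cycle 8: W1.I2
cycle 9: W1.I3

Answer: 10 cycles, utilization 7/10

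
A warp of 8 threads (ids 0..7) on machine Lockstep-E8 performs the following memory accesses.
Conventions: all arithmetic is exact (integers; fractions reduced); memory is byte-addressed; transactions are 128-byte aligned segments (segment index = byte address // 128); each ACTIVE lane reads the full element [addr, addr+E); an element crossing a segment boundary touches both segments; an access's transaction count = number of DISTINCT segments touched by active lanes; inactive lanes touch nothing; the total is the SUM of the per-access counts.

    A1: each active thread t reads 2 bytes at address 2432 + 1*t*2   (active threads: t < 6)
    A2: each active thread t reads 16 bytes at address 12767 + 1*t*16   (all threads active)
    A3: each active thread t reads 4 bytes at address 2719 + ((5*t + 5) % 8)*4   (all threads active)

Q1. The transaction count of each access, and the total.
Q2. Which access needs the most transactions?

A1: 1 transaction
A2: 2 transactions
A3: 1 transaction

Answer: 1,2,1; total 4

Answer: A2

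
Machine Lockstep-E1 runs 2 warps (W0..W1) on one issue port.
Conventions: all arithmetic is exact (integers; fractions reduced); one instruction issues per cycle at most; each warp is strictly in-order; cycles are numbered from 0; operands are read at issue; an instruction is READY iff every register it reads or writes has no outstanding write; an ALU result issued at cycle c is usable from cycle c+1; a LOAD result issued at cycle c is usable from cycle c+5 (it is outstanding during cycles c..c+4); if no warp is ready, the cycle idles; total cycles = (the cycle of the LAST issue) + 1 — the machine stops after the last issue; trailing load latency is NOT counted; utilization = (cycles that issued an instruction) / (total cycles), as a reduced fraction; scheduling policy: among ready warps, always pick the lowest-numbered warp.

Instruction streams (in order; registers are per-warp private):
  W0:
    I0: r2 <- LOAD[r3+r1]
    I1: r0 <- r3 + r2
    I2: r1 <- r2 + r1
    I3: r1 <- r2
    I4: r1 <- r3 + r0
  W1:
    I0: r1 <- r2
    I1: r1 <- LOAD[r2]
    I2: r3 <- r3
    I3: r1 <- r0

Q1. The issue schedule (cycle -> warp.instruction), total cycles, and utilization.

cycle 0: W0.I0
cycle 1: W1.I0
cycle 2: W1.I1
cycle 3: W1.I2
cycle 4: idle
cycle 5: W0.I1
cycle 6: W0.I2
cycle 7: W0.I3
cycle 8: W0.I4
cycle 9: W1.I3

Answer: 10 cycles, utilization 9/10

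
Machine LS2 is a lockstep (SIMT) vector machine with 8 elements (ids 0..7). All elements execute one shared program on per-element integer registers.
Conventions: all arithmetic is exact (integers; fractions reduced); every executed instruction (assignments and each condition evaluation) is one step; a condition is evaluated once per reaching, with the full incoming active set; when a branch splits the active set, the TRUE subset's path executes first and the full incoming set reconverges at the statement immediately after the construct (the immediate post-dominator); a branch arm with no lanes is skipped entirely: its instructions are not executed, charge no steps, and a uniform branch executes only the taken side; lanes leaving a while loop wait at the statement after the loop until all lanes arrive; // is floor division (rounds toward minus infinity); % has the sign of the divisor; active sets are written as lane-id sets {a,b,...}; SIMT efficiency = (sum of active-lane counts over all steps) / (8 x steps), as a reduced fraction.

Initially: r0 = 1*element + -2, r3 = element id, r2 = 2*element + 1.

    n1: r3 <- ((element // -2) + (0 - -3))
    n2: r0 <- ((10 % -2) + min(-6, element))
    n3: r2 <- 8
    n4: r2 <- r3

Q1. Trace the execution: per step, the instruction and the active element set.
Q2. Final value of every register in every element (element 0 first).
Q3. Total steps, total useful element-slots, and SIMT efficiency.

step 0: r3 <- ((element // -2) + (0 - -3)) {0,1,2,3,4,5,6,7}
step 1: r0 <- ((10 % -2) + min(-6, element)) {0,1,2,3,4,5,6,7}
step 2: r2 <- 8                      {0,1,2,3,4,5,6,7}
step 3: r2 <- r3                     {0,1,2,3,4,5,6,7}

Answer: 4 steps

r0: -6,-6,-6,-6,-6,-6,-6,-6
r3: 3,2,2,1,1,0,0,-1
r2: 3,2,2,1,1,0,0,-1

steps = 4; useful = 32; efficiency = 32/32 = 1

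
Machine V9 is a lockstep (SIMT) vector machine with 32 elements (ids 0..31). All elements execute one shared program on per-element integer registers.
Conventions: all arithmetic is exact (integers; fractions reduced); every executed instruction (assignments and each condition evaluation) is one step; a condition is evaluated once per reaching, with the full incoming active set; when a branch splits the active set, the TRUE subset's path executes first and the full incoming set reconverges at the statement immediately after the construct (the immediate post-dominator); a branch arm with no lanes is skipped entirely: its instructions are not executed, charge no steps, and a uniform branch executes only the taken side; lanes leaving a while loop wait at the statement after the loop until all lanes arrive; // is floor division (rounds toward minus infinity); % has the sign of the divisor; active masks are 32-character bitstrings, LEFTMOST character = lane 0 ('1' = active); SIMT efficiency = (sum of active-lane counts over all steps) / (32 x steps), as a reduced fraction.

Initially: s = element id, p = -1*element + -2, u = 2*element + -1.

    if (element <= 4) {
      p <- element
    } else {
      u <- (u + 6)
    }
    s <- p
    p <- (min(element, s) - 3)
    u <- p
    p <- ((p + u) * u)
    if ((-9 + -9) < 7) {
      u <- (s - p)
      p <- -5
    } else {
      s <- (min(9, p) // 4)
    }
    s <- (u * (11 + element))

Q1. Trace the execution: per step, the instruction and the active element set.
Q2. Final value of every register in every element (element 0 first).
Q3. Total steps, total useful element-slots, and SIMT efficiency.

step 0: eval (element <= 4)          11111111111111111111111111111111
step 1: p <- element                 11111000000000000000000000000000
step 2: u <- (u + 6)                 00000111111111111111111111111111
step 3: s <- p                       11111111111111111111111111111111
step 4: p <- (min(element, s) - 3)   11111111111111111111111111111111
step 5: u <- p                       11111111111111111111111111111111
step 6: p <- ((p + u) * u)           11111111111111111111111111111111
step 7: eval ((-9 + -9) < 7)         11111111111111111111111111111111
step 8: u <- (s - p)                 11111111111111111111111111111111
step 9: p <- -5                      11111111111111111111111111111111
step 10: s <- (u * (11 + element))    11111111111111111111111111111111

Answer: 11 steps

s: -198,-84,0,42,30,-3312,-4250,-5346,-6612,-8060,-9702,-11550,-13616,-15912,-18450,-21242,-24300,-27636,-31262,-35190,-39432,-44000,-48906,-54162,-59780,-65772,-72150,-78926,-86112,-93720,-101762,-110250
p: -5,-5,-5,-5,-5,-5,-5,-5,-5,-5,-5,-5,-5,-5,-5,-5,-5,-5,-5,-5,-5,-5,-5,-5,-5,-5,-5,-5,-5,-5,-5,-5
u: -18,-7,0,3,2,-207,-250,-297,-348,-403,-462,-525,-592,-663,-738,-817,-900,-987,-1078,-1173,-1272,-1375,-1482,-1593,-1708,-1827,-1950,-2077,-2208,-2343,-2482,-2625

steps = 11; useful = 320; efficiency = 320/352 = 10/11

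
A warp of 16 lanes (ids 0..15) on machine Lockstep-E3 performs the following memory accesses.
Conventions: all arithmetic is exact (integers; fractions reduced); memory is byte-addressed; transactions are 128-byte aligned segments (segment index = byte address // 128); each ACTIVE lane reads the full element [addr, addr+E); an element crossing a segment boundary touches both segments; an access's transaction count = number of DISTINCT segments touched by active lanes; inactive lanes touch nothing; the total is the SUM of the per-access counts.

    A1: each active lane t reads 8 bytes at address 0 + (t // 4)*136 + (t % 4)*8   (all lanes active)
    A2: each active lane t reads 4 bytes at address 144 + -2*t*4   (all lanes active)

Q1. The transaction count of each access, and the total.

A1: 4 transactions
A2: 2 transactions

Answer: 4,2; total 6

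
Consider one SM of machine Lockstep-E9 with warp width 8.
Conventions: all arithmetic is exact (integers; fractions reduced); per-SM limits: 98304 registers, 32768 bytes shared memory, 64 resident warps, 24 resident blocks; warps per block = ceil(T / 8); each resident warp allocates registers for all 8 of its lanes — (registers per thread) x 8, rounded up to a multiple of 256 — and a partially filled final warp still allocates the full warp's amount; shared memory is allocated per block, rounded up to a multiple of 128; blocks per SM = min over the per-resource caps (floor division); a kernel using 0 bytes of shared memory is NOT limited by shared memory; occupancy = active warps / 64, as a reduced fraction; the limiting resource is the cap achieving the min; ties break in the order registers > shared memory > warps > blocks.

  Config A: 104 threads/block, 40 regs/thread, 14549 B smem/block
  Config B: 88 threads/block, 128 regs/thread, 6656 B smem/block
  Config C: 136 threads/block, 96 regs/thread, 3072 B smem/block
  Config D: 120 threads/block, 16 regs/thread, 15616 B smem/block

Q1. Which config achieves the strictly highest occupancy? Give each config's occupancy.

occupancies: A 13/32, B 11/16, C 51/64, D 15/32

Answer: C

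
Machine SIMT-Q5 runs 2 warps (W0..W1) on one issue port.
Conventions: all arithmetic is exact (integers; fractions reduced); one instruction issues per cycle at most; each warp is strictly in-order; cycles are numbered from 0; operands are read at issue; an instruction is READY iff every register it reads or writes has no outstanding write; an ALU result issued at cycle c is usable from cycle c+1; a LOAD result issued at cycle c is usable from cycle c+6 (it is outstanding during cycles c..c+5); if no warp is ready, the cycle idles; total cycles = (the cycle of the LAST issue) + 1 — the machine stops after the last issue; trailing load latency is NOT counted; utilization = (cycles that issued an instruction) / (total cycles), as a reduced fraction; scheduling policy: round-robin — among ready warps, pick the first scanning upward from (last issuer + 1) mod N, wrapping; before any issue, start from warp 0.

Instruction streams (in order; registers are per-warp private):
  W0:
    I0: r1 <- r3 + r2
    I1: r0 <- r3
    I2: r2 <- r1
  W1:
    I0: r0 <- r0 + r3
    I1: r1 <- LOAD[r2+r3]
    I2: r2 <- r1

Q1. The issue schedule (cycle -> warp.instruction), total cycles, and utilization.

cycle 0: W0.I0
cycle 1: W1.I0
cycle 2: W0.I1
cycle 3: W1.I1
cycle 4: W0.I2
cycle 5: idle
cycle 6: idle
cycle 7: idle
cycle 8: idle
cycle 9: W1.I2

Answer: 10 cycles, utilization 3/5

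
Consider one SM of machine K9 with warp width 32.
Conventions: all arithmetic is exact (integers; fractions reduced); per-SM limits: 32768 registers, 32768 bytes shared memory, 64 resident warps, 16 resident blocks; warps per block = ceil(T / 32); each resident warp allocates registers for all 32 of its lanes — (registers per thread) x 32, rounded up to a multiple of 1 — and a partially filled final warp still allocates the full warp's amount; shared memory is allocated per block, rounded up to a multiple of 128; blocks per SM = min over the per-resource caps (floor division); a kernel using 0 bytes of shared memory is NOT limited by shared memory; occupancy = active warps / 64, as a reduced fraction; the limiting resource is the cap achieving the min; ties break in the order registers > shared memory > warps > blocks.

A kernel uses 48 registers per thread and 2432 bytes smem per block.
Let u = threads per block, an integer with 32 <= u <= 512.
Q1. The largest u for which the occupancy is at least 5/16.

Answer: u = 320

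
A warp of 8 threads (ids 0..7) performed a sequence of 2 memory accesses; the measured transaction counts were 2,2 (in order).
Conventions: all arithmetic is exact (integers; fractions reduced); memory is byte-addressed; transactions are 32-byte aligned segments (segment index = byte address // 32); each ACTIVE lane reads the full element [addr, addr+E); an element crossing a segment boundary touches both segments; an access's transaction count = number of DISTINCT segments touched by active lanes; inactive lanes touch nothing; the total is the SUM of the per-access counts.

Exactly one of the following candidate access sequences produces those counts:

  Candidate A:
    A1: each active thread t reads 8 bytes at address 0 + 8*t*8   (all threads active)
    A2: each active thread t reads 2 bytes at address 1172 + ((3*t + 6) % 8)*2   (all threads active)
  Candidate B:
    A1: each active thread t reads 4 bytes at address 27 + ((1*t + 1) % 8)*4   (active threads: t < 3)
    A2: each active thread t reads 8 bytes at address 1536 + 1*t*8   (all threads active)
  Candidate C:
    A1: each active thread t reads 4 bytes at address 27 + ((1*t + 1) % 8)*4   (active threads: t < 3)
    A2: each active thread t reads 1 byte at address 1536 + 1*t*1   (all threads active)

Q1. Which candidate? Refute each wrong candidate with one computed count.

A: A1 gives 8 transactions, not 2
C: A2 gives 1 transaction, not 2
B: all counts match (2,2)

Answer: B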